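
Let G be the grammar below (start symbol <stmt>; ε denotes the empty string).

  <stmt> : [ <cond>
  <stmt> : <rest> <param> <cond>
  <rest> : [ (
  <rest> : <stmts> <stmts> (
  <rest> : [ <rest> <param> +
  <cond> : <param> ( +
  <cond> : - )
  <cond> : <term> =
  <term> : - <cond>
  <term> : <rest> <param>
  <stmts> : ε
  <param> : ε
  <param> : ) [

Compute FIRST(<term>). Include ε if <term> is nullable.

<term> : - <cond> contributes {-}.
From <term> : <rest> <param>: add FIRST(<rest>) = { (, [ }.
Union: FIRST(<term>) = { (, -, [ }.

{ (, -, [ }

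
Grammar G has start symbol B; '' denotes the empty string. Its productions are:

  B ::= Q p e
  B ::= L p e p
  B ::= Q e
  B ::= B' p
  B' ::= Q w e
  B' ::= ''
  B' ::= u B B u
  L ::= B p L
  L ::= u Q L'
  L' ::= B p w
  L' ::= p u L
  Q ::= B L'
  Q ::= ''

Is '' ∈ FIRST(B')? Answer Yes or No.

B' has an ''-production, so B' ⇒ ''.

Yes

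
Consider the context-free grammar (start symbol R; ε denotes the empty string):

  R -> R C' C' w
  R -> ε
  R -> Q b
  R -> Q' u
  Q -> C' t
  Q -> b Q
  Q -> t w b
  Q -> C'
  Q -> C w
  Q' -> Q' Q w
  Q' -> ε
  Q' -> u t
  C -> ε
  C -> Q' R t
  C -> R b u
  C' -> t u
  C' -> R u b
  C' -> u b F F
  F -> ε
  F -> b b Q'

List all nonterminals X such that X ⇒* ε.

Directly nullable (have an ε-production): R, Q', C, F.
No other nonterminal has a production whose RHS symbols are all nullable.

{ C, F, Q', R }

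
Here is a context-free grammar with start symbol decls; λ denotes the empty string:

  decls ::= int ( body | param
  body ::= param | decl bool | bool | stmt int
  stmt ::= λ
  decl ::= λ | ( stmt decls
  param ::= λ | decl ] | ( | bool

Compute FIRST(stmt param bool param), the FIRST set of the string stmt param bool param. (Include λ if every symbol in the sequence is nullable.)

Add FIRST(stmt)\{λ} = {  }; stmt is nullable, continue.
Add FIRST(param)\{λ} = { (, ], bool }; param is nullable, continue.
bool is a terminal; add {bool} and stop.

{ (, ], bool }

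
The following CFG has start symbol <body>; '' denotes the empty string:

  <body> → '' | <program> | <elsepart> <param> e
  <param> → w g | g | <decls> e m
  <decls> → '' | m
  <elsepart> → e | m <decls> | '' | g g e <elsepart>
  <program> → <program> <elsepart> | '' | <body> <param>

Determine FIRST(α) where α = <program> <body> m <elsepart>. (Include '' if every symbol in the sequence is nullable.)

Add FIRST(<program>)\{''} = { e, g, m, w }; <program> is nullable, continue.
Add FIRST(<body>)\{''} = { e, g, m, w }; <body> is nullable, continue.
m is a terminal; add {m} and stop.

{ e, g, m, w }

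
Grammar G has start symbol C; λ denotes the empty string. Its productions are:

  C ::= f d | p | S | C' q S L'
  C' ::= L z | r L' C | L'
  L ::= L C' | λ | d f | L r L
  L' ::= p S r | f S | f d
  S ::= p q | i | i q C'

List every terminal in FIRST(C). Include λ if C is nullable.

{ d, f, i, p, r, z }

C ::= f d contributes {f}.
C ::= p contributes {p}.
From C ::= S: add FIRST(S) = { i, p }.
From C ::= C' q S L': add FIRST(C') = { d, f, p, r, z }.
Union: FIRST(C) = { d, f, i, p, r, z }.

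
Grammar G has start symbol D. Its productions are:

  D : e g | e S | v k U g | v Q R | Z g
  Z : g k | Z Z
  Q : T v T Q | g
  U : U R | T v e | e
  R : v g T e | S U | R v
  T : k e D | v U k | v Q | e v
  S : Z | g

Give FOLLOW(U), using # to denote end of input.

In D : v k U g: add FIRST(g) = { g }.
In U : U R: add FIRST(R) = { g, v }.
In R : S U: U is at the end, add FOLLOW(R) = { #, e, g, k, v }.
In T : v U k: add FIRST(k) = { k }.
Union: FOLLOW(U) = { #, e, g, k, v }.

{ #, e, g, k, v }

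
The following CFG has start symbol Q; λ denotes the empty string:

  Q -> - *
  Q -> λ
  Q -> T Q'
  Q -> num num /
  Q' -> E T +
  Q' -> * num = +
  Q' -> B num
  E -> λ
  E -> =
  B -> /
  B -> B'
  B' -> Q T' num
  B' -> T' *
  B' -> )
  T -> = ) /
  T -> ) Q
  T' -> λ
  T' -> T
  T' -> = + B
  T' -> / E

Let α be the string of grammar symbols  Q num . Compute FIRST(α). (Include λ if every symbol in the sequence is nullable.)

Add FIRST(Q)\{λ} = { ), -, =, num }; Q is nullable, continue.
num is a terminal; add {num} and stop.

{ ), -, =, num }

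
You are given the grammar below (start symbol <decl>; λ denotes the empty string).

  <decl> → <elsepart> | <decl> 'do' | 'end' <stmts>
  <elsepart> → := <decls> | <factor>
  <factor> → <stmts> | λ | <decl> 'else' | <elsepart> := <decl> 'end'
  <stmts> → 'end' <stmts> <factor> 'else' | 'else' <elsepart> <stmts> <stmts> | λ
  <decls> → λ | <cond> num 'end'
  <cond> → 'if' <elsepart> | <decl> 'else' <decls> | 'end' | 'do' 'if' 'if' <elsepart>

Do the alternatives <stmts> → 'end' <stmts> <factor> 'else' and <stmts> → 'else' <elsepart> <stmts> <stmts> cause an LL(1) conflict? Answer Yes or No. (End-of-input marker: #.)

FIRST('end' <stmts> <factor> 'else') = { 'end' } and FIRST('else' <elsepart> <stmts> <stmts>) = { 'else' }.
The FIRST sets are disjoint and neither alternative is nullable — no conflict.

No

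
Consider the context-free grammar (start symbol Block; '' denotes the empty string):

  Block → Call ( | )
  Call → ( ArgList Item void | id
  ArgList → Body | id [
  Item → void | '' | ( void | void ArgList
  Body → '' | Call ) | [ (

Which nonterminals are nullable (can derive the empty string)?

Directly nullable (have an ''-production): Item, Body.
ArgList → Body with every symbol nullable, so ArgList is nullable.
No other nonterminal has a production whose RHS symbols are all nullable.

{ ArgList, Body, Item }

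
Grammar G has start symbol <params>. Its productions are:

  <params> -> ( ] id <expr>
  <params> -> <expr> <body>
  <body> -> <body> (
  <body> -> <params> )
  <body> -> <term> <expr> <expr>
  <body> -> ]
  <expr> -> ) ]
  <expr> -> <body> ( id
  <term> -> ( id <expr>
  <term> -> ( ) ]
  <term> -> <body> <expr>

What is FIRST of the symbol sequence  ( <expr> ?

( is a terminal; add {(} and stop.

{ ( }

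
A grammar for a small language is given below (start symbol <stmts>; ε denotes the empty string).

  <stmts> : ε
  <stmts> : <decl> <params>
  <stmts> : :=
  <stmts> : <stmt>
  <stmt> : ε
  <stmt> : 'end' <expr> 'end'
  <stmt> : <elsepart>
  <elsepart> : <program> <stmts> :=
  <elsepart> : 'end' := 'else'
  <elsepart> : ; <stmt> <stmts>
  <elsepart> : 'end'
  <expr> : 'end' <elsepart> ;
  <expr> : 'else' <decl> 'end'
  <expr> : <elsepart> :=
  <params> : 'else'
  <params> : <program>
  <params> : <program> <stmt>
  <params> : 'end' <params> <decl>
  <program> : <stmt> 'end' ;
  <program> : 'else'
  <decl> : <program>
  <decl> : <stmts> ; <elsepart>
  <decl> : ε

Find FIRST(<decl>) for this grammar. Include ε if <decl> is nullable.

{ 'else', 'end', :=, ;, ε }

From <decl> : <program>: add FIRST(<program>) = { 'else', 'end', ; }.
From <decl> : <stmts> ; <elsepart>: <stmts> nullable, take FIRST(<stmts>) ∪ {;} = { 'else', 'end', :=, ; }.
<decl> : ε contributes ε.
Union: FIRST(<decl>) = { 'else', 'end', :=, ;, ε }.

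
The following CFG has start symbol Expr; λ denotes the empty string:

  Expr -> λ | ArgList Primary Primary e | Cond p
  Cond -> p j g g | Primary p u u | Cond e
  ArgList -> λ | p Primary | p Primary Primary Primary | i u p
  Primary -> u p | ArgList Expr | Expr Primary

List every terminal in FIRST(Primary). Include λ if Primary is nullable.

{ e, i, p, u, λ }

Primary -> u p contributes {u}.
From Primary -> ArgList Expr: ArgList, Expr nullable, take FIRST(ArgList) ∪ FIRST(Expr) = { e, i, p, u }; also λ since the whole RHS is nullable.
From Primary -> Expr Primary: Expr, Primary nullable, take FIRST(Expr) ∪ FIRST(Primary) = { e, i, p, u }; also λ since the whole RHS is nullable.
Union: FIRST(Primary) = { e, i, p, u, λ }.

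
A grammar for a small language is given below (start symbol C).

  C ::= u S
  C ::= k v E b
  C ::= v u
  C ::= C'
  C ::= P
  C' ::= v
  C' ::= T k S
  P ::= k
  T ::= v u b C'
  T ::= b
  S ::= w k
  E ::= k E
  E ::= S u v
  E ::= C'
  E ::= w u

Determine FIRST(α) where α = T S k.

{ b, v }

Add FIRST(T) = { b, v }; T is not nullable, stop.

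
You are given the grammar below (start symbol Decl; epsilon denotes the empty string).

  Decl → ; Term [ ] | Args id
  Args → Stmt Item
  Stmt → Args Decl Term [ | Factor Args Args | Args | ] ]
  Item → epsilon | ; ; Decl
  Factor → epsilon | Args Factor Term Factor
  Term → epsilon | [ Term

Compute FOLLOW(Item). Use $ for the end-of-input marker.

In Args → Stmt Item: Item is at the end, add FOLLOW(Args) = { ;, [, ], id }.
Union: FOLLOW(Item) = { ;, [, ], id }.

{ ;, [, ], id }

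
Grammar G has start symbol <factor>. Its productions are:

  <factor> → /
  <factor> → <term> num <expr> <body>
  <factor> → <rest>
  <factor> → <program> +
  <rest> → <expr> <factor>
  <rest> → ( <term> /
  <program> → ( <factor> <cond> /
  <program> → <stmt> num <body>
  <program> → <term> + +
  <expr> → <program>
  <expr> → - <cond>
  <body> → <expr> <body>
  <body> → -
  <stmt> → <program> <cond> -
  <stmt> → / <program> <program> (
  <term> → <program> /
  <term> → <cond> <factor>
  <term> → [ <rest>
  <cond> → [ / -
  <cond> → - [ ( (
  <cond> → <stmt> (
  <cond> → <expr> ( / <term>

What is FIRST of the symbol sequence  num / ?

{ num }

num is a terminal; add {num} and stop.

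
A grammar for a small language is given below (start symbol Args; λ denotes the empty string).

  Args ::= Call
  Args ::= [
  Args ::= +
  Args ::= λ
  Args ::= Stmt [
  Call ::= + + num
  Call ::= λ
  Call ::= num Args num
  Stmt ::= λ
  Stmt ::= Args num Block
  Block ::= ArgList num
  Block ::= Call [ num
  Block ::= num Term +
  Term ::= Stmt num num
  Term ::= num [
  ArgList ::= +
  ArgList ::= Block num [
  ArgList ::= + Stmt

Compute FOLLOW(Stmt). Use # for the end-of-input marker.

In Args ::= Stmt [: add FIRST([) = { [ }.
In Term ::= Stmt num num: add FIRST(num num) = { num }.
In ArgList ::= + Stmt: Stmt is at the end, add FOLLOW(ArgList) = { num }.
Union: FOLLOW(Stmt) = { [, num }.

{ [, num }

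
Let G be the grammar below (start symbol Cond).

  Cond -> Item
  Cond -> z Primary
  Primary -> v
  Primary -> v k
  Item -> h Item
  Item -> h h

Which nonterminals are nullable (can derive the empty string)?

No nonterminal has an empty production or an RHS whose symbols are all nullable.

{ } (none)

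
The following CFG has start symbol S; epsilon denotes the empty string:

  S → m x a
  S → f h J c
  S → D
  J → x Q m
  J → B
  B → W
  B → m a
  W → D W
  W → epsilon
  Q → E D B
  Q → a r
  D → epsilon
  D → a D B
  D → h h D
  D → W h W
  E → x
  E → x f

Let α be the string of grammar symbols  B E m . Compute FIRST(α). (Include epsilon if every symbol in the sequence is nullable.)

Add FIRST(B)\{epsilon} = { a, h, m }; B is nullable, continue.
Add FIRST(E) = { x }; E is not nullable, stop.

{ a, h, m, x }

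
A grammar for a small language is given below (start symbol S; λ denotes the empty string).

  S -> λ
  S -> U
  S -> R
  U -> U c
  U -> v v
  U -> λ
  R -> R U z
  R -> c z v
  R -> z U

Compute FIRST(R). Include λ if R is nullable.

{ c, z }

From R -> R U z: add FIRST(R) = { c, z }.
R -> c z v contributes {c}.
R -> z U contributes {z}.
Union: FIRST(R) = { c, z }.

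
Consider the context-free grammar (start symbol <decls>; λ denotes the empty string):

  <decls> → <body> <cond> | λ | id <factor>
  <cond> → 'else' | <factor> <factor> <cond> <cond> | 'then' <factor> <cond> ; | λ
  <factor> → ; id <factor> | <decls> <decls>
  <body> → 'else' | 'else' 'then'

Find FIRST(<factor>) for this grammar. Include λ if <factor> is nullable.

<factor> → ; id <factor> contributes {;}.
From <factor> → <decls> <decls>: <decls>, <decls> nullable, take FIRST(<decls>) ∪ FIRST(<decls>) = { 'else', id }; also λ since the whole RHS is nullable.
Union: FIRST(<factor>) = { 'else', ;, id, λ }.

{ 'else', ;, id, λ }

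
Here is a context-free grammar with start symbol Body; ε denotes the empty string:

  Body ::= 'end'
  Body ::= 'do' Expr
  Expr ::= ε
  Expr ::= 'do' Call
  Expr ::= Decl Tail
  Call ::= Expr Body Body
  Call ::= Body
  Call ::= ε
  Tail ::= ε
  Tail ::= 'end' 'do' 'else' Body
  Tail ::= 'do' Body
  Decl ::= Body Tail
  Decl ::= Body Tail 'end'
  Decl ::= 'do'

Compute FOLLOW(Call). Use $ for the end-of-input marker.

{ $, 'do', 'end' }

In Expr ::= 'do' Call: Call is at the end, add FOLLOW(Expr) = { $, 'do', 'end' }.
Union: FOLLOW(Call) = { $, 'do', 'end' }.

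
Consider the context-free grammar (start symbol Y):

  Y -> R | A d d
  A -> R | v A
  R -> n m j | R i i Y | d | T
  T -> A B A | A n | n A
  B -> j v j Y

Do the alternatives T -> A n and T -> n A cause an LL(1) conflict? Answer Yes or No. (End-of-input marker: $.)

FIRST(A n) = { d, n, v } and FIRST(n A) = { n }.
Both contain n, so the two alternatives are not disjoint — LL(1) conflict.

Yes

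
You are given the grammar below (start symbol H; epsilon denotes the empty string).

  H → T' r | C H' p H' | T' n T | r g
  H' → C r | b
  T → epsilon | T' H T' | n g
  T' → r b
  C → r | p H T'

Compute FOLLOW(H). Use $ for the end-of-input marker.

H is the start symbol, so $ ∈ FOLLOW(H).
In T → T' H T': add FIRST(T') = { r }.
In C → p H T': add FIRST(T') = { r }.
Union: FOLLOW(H) = { $, r }.

{ $, r }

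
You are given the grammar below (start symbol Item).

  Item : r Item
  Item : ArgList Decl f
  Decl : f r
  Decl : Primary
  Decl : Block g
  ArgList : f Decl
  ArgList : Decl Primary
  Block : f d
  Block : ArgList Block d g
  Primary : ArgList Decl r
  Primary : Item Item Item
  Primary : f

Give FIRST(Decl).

Decl : f r contributes {f}.
From Decl : Primary: add FIRST(Primary) = { f, r }.
From Decl : Block g: add FIRST(Block) = { f, r }.
Union: FIRST(Decl) = { f, r }.

{ f, r }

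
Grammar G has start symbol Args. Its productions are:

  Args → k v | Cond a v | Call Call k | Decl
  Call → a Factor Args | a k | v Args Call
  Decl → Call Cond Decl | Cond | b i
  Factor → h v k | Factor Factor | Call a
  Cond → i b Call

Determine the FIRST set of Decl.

{ a, b, i, v }

From Decl → Call Cond Decl: add FIRST(Call) = { a, v }.
From Decl → Cond: add FIRST(Cond) = { i }.
Decl → b i contributes {b}.
Union: FIRST(Decl) = { a, b, i, v }.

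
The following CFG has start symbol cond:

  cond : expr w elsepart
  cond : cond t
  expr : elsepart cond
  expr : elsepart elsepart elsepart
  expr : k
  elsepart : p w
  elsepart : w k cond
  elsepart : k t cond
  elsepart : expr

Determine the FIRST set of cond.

From cond : expr w elsepart: add FIRST(expr) = { k, p, w }.
From cond : cond t: add FIRST(cond) = { k, p, w }.
Union: FIRST(cond) = { k, p, w }.

{ k, p, w }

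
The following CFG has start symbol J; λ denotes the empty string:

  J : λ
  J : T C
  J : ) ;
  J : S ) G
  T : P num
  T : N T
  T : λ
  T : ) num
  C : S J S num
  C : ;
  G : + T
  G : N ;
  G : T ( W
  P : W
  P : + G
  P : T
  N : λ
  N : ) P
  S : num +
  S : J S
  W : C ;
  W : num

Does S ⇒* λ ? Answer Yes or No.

No

Nullable nonterminals: J, N, P, T.
No production of S has an RHS whose symbols are all nullable, so S is not nullable.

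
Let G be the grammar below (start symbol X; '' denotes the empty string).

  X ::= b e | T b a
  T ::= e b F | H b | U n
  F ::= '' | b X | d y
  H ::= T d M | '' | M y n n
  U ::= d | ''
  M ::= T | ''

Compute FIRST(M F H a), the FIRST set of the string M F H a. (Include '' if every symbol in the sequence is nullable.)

{ a, b, d, e, n, y }

Add FIRST(M)\{''} = { b, d, e, n, y }; M is nullable, continue.
Add FIRST(F)\{''} = { b, d }; F is nullable, continue.
Add FIRST(H)\{''} = { b, d, e, n, y }; H is nullable, continue.
a is a terminal; add {a} and stop.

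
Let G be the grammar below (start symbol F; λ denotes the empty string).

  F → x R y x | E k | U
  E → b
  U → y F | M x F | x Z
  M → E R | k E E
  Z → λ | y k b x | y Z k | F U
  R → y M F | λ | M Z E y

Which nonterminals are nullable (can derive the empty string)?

{ R, Z }

Directly nullable (have an λ-production): Z, R.
No other nonterminal has a production whose RHS symbols are all nullable.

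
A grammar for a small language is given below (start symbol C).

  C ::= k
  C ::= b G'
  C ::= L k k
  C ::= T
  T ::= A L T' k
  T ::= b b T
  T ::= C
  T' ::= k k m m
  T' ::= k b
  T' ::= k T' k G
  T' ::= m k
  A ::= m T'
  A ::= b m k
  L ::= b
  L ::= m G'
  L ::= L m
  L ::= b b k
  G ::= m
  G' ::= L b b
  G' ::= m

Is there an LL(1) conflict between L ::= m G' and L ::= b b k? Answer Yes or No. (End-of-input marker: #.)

No

FIRST(m G') = { m } and FIRST(b b k) = { b }.
The FIRST sets are disjoint and neither alternative is nullable — no conflict.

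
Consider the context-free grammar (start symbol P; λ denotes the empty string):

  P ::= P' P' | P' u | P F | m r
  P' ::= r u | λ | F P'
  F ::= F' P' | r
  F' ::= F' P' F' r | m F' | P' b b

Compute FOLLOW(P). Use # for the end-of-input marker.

{ #, b, m, r }

P is the start symbol, so # ∈ FOLLOW(P).
In P ::= P F: add FIRST(F) = { b, m, r }.
Union: FOLLOW(P) = { #, b, m, r }.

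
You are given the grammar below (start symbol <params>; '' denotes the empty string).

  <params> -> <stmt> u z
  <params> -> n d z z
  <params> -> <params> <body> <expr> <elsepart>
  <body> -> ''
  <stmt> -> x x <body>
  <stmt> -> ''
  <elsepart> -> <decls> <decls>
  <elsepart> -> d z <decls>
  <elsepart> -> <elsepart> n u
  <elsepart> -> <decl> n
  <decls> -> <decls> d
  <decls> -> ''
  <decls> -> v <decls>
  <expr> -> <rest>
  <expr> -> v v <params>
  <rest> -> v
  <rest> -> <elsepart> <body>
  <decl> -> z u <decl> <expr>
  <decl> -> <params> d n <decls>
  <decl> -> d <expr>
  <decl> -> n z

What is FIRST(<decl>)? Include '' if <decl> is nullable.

<decl> -> z u <decl> <expr> contributes {z}.
From <decl> -> <params> d n <decls>: add FIRST(<params>) = { n, u, x }.
<decl> -> d <expr> contributes {d}.
<decl> -> n z contributes {n}.
Union: FIRST(<decl>) = { d, n, u, x, z }.

{ d, n, u, x, z }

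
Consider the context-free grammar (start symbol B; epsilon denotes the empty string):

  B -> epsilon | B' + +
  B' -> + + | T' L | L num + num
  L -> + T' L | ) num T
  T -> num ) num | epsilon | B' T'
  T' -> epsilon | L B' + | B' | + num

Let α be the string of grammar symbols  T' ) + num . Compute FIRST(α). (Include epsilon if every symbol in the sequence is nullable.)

Add FIRST(T')\{epsilon} = { ), + }; T' is nullable, continue.
) is a terminal; add {)} and stop.

{ ), + }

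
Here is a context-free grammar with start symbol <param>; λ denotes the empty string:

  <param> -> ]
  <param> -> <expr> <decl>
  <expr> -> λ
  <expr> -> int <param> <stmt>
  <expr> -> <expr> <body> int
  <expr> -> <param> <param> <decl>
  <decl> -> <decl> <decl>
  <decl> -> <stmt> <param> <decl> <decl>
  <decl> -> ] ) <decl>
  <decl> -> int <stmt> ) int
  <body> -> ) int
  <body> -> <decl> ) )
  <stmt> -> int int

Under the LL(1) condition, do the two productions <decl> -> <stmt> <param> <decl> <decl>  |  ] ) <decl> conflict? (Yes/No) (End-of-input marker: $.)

No

FIRST(<stmt> <param> <decl> <decl>) = { int } and FIRST(] ) <decl>) = { ] }.
The FIRST sets are disjoint and neither alternative is nullable — no conflict.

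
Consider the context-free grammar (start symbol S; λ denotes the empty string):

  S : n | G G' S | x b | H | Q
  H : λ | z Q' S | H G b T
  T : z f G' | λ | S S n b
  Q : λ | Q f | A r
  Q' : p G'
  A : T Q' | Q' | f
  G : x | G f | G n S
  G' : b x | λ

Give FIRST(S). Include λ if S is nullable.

{ f, n, p, x, z, λ }

S : n contributes {n}.
From S : G G' S: add FIRST(G) = { x }.
S : x b contributes {x}.
From S : H: add FIRST(H) = { x, z, λ } (including λ since H is nullable).
From S : Q: add FIRST(Q) = { f, n, p, x, z, λ } (including λ since Q is nullable).
Union: FIRST(S) = { f, n, p, x, z, λ }.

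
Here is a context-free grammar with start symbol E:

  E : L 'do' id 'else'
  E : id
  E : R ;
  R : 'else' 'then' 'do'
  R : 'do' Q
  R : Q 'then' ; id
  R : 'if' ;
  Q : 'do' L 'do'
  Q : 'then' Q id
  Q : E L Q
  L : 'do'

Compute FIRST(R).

R : 'else' 'then' 'do' contributes {'else'}.
R : 'do' Q contributes {'do'}.
From R : Q 'then' ; id: add FIRST(Q) = { 'do', 'else', 'if', 'then', id }.
R : 'if' ; contributes {'if'}.
Union: FIRST(R) = { 'do', 'else', 'if', 'then', id }.

{ 'do', 'else', 'if', 'then', id }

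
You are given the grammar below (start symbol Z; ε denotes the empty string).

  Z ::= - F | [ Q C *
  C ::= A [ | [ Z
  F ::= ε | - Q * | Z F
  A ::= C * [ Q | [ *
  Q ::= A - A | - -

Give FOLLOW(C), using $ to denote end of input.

{ * }

In Z ::= [ Q C *: add FIRST(*) = { * }.
In A ::= C * [ Q: add FIRST(* [ Q) = { * }.
Union: FOLLOW(C) = { * }.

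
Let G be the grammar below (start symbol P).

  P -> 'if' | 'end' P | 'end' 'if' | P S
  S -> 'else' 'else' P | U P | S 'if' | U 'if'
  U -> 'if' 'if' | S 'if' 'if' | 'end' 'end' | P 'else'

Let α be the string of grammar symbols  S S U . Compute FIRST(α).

Add FIRST(S) = { 'else', 'end', 'if' }; S is not nullable, stop.

{ 'else', 'end', 'if' }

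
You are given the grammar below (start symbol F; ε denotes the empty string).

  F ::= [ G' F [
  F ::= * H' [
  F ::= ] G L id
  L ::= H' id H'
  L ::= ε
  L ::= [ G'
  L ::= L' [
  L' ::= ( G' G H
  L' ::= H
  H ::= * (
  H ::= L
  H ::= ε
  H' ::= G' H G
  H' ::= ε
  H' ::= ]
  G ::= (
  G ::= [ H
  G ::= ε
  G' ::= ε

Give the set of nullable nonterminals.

Directly nullable (have an ε-production): L, H, H', G, G'.
L' ::= H with every symbol nullable, so L' is nullable.
No other nonterminal has a production whose RHS symbols are all nullable.

{ G, G', H, H', L, L' }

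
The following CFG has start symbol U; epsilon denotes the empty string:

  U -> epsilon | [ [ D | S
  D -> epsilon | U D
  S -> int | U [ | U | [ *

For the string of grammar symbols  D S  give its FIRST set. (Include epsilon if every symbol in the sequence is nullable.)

{ [, int, epsilon }

Add FIRST(D)\{epsilon} = { [, int }; D is nullable, continue.
Add FIRST(S)\{epsilon} = { [, int }; S is nullable, continue.
Every symbol is nullable, so include epsilon.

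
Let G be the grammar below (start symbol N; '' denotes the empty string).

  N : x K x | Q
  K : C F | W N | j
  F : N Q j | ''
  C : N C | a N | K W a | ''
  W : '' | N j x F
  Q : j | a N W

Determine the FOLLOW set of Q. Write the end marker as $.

{ $, a, j, x }

In N : Q: Q is at the end, add FOLLOW(N) = { $, a, j, x }.
In F : N Q j: add FIRST(j) = { j }.
Union: FOLLOW(Q) = { $, a, j, x }.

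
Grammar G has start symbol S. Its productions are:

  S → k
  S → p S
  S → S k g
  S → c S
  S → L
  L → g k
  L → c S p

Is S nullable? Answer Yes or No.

No nonterminal in this grammar is nullable.
No production of S has an RHS whose symbols are all nullable, so S is not nullable.

No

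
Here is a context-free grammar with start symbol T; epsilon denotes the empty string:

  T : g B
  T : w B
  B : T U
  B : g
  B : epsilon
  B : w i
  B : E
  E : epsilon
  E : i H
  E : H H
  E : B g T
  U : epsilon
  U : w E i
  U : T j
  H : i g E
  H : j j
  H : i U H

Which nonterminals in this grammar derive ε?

Directly nullable (have an epsilon-production): B, E, U.
No other nonterminal has a production whose RHS symbols are all nullable.

{ B, E, U }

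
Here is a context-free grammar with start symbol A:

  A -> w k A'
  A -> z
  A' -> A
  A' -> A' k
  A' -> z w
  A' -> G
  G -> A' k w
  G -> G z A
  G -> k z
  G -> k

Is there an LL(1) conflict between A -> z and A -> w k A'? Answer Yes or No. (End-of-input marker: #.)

FIRST(z) = { z } and FIRST(w k A') = { w }.
The FIRST sets are disjoint and neither alternative is nullable — no conflict.

No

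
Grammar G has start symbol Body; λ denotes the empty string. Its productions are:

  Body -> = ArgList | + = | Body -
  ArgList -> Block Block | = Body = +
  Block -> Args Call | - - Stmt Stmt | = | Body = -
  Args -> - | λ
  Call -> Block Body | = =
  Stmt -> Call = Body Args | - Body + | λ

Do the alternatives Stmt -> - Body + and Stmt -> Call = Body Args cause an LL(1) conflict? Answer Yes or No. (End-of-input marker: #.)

Yes

FIRST(- Body +) = { - } and FIRST(Call = Body Args) = { +, -, = }.
Both contain -, so the two alternatives are not disjoint — LL(1) conflict.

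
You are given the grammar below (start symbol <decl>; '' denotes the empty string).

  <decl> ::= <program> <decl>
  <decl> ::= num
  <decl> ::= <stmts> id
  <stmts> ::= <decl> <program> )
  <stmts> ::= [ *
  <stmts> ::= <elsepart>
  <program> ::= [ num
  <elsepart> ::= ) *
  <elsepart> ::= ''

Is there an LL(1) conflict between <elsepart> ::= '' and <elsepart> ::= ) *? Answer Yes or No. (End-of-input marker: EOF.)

FIRST('') = { '' } and FIRST() *) = { ) }.
The first is nullable but FOLLOW(<elsepart>) = { id } is disjoint from FIRST of the second.

No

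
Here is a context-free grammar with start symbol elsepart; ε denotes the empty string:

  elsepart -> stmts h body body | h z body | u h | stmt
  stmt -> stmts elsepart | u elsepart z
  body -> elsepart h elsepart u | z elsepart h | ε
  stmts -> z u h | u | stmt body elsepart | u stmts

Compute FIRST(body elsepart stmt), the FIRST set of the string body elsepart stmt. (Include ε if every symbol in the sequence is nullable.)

Add FIRST(body)\{ε} = { h, u, z }; body is nullable, continue.
Add FIRST(elsepart) = { h, u, z }; elsepart is not nullable, stop.

{ h, u, z }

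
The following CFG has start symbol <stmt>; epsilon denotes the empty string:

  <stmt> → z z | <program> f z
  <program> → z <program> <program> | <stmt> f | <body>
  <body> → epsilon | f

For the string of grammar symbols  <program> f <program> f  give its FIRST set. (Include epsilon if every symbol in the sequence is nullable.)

{ f, z }

Add FIRST(<program>)\{epsilon} = { f, z }; <program> is nullable, continue.
f is a terminal; add {f} and stop.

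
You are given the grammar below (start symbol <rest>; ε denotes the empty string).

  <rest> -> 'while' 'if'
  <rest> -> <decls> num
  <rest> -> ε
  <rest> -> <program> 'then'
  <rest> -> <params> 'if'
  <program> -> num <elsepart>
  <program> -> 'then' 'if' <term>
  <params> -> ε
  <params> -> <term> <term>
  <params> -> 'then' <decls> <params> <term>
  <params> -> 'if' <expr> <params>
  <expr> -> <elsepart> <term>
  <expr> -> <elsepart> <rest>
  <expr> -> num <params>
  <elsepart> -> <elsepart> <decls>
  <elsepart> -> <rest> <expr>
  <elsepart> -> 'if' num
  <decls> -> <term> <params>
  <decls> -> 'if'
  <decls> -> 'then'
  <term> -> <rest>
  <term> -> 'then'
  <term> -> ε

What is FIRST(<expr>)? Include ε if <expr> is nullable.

{ 'if', 'then', 'while', num }

From <expr> -> <elsepart> <term>: add FIRST(<elsepart>) = { 'if', 'then', 'while', num }.
From <expr> -> <elsepart> <rest>: add FIRST(<elsepart>) = { 'if', 'then', 'while', num }.
<expr> -> num <params> contributes {num}.
Union: FIRST(<expr>) = { 'if', 'then', 'while', num }.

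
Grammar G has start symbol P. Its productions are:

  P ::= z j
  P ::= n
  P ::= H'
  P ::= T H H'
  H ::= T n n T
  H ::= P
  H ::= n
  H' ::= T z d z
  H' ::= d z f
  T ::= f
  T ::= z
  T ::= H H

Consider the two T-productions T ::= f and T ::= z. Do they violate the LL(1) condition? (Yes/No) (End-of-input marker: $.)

No

FIRST(f) = { f } and FIRST(z) = { z }.
The FIRST sets are disjoint and neither alternative is nullable — no conflict.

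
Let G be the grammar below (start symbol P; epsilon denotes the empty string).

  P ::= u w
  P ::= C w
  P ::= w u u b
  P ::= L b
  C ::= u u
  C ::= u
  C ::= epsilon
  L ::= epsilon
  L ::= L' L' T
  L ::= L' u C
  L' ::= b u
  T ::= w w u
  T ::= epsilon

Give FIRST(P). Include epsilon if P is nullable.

P ::= u w contributes {u}.
From P ::= C w: C nullable, take FIRST(C) ∪ {w} = { u, w }.
P ::= w u u b contributes {w}.
From P ::= L b: L nullable, take FIRST(L) ∪ {b} = { b }.
Union: FIRST(P) = { b, u, w }.

{ b, u, w }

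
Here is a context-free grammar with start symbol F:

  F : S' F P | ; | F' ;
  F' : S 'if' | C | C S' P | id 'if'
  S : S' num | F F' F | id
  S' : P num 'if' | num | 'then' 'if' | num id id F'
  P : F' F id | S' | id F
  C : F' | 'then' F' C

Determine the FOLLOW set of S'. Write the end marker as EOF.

{ EOF, 'if', 'then', ;, id, num }

In F : S' F P: add FIRST(F P) = { 'then', ;, id, num }.
In F' : C S' P: add FIRST(P) = { 'then', ;, id, num }.
In S : S' num: add FIRST(num) = { num }.
In P : S': S' is at the end, add FOLLOW(P) = { EOF, 'if', 'then', ;, id, num }.
Union: FOLLOW(S') = { EOF, 'if', 'then', ;, id, num }.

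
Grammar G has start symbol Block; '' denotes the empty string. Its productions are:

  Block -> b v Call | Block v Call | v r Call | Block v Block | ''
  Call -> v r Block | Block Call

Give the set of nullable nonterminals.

Directly nullable (have an ''-production): Block.
No other nonterminal has a production whose RHS symbols are all nullable.

{ Block }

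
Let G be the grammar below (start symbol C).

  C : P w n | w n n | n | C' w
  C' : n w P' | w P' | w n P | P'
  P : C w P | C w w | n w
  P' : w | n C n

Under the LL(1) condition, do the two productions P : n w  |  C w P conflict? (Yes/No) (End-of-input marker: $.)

FIRST(n w) = { n } and FIRST(C w P) = { n, w }.
Both contain n, so the two alternatives are not disjoint — LL(1) conflict.

Yes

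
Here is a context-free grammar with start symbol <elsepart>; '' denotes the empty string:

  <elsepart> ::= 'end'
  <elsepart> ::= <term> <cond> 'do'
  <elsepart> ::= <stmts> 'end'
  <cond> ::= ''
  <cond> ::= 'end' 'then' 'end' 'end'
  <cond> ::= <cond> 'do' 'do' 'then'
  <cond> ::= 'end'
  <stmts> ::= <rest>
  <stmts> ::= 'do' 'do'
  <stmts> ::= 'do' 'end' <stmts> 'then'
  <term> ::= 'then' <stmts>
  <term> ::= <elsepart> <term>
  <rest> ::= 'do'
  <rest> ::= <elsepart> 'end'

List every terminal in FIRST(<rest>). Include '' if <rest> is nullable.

{ 'do', 'end', 'then' }

<rest> ::= 'do' contributes {'do'}.
From <rest> ::= <elsepart> 'end': add FIRST(<elsepart>) = { 'do', 'end', 'then' }.
Union: FIRST(<rest>) = { 'do', 'end', 'then' }.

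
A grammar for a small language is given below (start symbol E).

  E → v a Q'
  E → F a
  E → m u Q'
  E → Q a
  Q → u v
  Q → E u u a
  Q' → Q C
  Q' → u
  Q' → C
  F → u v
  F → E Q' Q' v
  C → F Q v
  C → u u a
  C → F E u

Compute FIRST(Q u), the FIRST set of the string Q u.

Add FIRST(Q) = { m, u, v }; Q is not nullable, stop.

{ m, u, v }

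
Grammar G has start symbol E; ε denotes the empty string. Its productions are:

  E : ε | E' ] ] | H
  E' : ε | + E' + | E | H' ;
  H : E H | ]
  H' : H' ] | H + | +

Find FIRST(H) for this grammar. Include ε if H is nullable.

From H : E H: E nullable, take FIRST(E) ∪ FIRST(H) = { +, ] }.
H : ] contributes {]}.
Union: FIRST(H) = { +, ] }.

{ +, ] }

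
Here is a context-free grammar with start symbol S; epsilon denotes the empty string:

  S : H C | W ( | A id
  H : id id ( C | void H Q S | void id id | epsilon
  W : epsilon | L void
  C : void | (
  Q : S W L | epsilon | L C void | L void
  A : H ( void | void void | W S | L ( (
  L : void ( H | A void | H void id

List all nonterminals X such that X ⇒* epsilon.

Directly nullable (have an epsilon-production): H, W, Q.
No other nonterminal has a production whose RHS symbols are all nullable.

{ H, Q, W }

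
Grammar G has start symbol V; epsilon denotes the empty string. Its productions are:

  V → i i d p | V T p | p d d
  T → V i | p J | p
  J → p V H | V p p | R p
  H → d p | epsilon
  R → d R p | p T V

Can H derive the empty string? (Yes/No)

Yes

H has an epsilon-production, so H ⇒ epsilon.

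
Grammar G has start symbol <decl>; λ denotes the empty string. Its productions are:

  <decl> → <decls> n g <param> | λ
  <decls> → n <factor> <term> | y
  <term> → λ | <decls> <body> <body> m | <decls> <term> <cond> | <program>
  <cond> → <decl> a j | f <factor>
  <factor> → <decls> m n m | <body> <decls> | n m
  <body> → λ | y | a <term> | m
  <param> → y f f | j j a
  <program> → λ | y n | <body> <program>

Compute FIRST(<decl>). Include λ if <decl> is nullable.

{ n, y, λ }

From <decl> → <decls> n g <param>: add FIRST(<decls>) = { n, y }.
<decl> → λ contributes λ.
Union: FIRST(<decl>) = { n, y, λ }.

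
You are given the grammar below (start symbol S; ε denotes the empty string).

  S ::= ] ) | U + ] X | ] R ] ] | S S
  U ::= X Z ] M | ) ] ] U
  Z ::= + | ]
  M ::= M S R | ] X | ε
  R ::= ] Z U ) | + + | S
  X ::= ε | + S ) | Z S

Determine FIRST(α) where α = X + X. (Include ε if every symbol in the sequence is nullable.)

Add FIRST(X)\{ε} = { +, ] }; X is nullable, continue.
+ is a terminal; add {+} and stop.

{ +, ] }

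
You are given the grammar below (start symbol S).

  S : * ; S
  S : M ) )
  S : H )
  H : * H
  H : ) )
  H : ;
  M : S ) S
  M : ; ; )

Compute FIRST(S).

{ ), *, ; }

S : * ; S contributes {*}.
From S : M ) ): add FIRST(M) = { ), *, ; }.
From S : H ): add FIRST(H) = { ), *, ; }.
Union: FIRST(S) = { ), *, ; }.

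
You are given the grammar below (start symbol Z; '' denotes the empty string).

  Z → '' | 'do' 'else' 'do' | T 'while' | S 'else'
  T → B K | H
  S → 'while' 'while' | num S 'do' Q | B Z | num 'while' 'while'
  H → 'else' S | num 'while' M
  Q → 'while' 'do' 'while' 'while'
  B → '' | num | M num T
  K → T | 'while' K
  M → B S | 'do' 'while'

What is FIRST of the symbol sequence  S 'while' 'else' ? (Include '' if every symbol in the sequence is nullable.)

Add FIRST(S)\{''} = { 'do', 'else', 'while', num }; S is nullable, continue.
'while' is a terminal; add {'while'} and stop.

{ 'do', 'else', 'while', num }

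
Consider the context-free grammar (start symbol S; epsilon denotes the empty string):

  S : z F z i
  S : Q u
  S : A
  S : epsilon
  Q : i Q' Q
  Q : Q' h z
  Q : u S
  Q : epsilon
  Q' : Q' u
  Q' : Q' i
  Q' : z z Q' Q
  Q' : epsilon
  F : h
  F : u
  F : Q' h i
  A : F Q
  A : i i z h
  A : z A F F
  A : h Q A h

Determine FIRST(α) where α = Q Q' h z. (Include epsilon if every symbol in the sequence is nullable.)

{ h, i, u, z }

Add FIRST(Q)\{epsilon} = { h, i, u, z }; Q is nullable, continue.
Add FIRST(Q')\{epsilon} = { i, u, z }; Q' is nullable, continue.
h is a terminal; add {h} and stop.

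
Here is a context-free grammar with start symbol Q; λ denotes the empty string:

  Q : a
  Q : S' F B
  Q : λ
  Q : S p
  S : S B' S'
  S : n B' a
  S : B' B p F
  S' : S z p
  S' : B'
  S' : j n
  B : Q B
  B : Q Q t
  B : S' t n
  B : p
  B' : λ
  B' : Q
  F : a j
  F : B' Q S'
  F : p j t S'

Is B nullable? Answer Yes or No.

Nullable nonterminals: B', F, Q, S'.
No production of B has an RHS whose symbols are all nullable, so B is not nullable.

No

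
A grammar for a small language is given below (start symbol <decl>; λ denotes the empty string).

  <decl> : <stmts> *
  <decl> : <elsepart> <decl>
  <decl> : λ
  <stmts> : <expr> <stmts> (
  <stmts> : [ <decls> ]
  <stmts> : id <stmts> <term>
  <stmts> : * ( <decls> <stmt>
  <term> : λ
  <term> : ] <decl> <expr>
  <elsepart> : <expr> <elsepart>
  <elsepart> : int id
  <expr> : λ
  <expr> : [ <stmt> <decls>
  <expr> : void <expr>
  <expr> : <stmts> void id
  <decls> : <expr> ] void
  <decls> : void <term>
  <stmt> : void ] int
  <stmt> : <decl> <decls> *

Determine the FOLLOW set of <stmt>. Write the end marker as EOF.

In <stmts> : * ( <decls> <stmt>: <stmt> is at the end, add FOLLOW(<stmts>) = { (, *, ], void }.
In <expr> : [ <stmt> <decls>: add FIRST(<decls>) = { *, [, ], id, void }.
Union: FOLLOW(<stmt>) = { (, *, [, ], id, void }.

{ (, *, [, ], id, void }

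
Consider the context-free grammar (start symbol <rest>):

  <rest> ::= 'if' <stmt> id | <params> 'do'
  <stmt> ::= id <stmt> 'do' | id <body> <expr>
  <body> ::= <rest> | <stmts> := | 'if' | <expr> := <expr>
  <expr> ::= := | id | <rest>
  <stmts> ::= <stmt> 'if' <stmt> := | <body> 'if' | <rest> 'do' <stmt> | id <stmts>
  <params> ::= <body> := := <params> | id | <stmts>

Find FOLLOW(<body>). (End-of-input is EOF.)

{ 'if', :=, id }

In <stmt> ::= id <body> <expr>: add FIRST(<expr>) = { 'if', :=, id }.
In <stmts> ::= <body> 'if': add FIRST('if') = { 'if' }.
In <params> ::= <body> := := <params>: add FIRST(:= := <params>) = { := }.
Union: FOLLOW(<body>) = { 'if', :=, id }.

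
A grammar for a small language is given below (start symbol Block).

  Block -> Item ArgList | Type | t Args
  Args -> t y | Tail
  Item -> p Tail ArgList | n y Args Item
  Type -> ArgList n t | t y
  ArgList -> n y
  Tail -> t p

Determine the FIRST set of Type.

From Type -> ArgList n t: add FIRST(ArgList) = { n }.
Type -> t y contributes {t}.
Union: FIRST(Type) = { n, t }.

{ n, t }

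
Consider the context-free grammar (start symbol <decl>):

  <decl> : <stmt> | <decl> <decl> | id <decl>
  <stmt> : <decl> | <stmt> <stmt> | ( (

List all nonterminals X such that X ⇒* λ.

No nonterminal has an empty production or an RHS whose symbols are all nullable.

{ } (none)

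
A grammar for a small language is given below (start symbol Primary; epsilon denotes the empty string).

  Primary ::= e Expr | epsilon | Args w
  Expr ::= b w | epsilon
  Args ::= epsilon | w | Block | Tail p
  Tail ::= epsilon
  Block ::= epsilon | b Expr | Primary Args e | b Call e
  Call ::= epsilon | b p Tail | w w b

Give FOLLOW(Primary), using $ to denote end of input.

Primary is the start symbol, so $ ∈ FOLLOW(Primary).
In Block ::= Primary Args e: add FIRST(Args e) = { b, e, p, w }.
Union: FOLLOW(Primary) = { $, b, e, p, w }.

{ $, b, e, p, w }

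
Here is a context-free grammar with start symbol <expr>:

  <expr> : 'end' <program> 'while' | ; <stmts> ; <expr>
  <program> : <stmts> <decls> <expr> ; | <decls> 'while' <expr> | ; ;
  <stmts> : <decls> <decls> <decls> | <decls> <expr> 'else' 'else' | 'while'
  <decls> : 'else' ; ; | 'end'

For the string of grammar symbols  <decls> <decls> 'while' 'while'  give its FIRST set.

Add FIRST(<decls>) = { 'else', 'end' }; <decls> is not nullable, stop.

{ 'else', 'end' }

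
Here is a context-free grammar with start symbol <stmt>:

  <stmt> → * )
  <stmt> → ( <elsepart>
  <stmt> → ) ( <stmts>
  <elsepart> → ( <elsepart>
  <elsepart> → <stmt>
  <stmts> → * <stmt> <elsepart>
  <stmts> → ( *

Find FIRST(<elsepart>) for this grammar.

{ (, ), * }

<elsepart> → ( <elsepart> contributes {(}.
From <elsepart> → <stmt>: add FIRST(<stmt>) = { (, ), * }.
Union: FIRST(<elsepart>) = { (, ), * }.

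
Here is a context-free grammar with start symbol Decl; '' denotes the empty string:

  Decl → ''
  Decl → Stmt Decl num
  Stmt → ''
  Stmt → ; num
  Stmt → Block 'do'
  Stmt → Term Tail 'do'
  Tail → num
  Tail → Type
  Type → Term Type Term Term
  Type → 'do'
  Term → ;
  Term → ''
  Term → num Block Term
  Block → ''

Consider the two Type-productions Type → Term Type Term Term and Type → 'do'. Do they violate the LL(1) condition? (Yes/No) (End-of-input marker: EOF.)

Yes

FIRST(Term Type Term Term) = { 'do', ;, num } and FIRST('do') = { 'do' }.
Both contain 'do', so the two alternatives are not disjoint — LL(1) conflict.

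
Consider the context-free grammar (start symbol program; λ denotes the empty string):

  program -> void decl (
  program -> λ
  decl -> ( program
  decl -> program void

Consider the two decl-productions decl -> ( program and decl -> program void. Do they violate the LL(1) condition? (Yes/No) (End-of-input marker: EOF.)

No

FIRST(( program) = { ( } and FIRST(program void) = { void }.
The FIRST sets are disjoint and neither alternative is nullable — no conflict.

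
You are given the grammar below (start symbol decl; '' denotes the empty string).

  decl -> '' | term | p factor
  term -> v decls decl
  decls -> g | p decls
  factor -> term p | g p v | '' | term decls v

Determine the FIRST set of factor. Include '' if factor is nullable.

From factor -> term p: add FIRST(term) = { v }.
factor -> g p v contributes {g}.
factor -> '' contributes ''.
From factor -> term decls v: add FIRST(term) = { v }.
Union: FIRST(factor) = { g, v, '' }.

{ g, v, '' }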